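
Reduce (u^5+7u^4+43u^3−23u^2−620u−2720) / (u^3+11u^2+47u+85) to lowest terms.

Apply the Euclidean algorithm:
  u^5+7u^4+43u^3−23u^2−620u−2720 = (u^2−4u+40)(u^3+11u^2+47u+85) + (−360u^2−2160u−6120)
  u^3+11u^2+47u+85 = (−(1/360)u−1/72)(−360u^2−2160u−6120) + (0)
Last nonzero remainder: −360u^2−2160u−6120. Dividing through by −360 gives the monic gcd u^2+6u+17.
Cancel u^2+6u+17 from numerator and denominator to get the reduced form.

(u^3+u^2+20u−160)/(u+5)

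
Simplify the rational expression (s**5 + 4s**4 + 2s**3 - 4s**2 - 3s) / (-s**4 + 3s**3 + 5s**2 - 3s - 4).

(-s**2 - 3s)/(s - 4)

By polynomial division,
  s**5 + 4s**4 + 2s**3 - 4s**2 - 3s = (-s - 7)(-s**4 + 3s**3 + 5s**2 - 3s - 4) + (28s**3 + 28s**2 - 28s - 28)
  -s**4 + 3s**3 + 5s**2 - 3s - 4 = (-(1/28)s + 1/7)(28s**3 + 28s**2 - 28s - 28) + (0)
Last nonzero remainder: 28s**3 + 28s**2 - 28s - 28. Dividing through by 28 gives the monic gcd s**3 + s**2 - s - 1.
Cancel s**3 + s**2 - s - 1 from numerator and denominator to get the reduced form.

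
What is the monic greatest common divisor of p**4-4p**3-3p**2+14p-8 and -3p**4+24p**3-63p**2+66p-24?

By polynomial division,
  p**4-4p**3-3p**2+14p-8 = (-1/3)(-3p**4+24p**3-63p**2+66p-24) + (4p**3-24p**2+36p-16)
  -3p**4+24p**3-63p**2+66p-24 = (-(3/4)p+3/2)(4p**3-24p**2+36p-16) + (0)
Last nonzero remainder: 4p**3-24p**2+36p-16. Dividing through by 4 gives the monic gcd p**3-6p**2+9p-4.

p**3-6p**2+9p-4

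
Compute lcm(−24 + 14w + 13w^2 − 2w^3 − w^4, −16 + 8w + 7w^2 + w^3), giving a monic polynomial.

Repeated division with remainder:
  −w^4 − 2w^3 + 13w^2 + 14w − 24 = (−w + 5)(w^3 + 7w^2 + 8w − 16) + (−14w^2 − 42w + 56)
  w^3 + 7w^2 + 8w − 16 = (−(1/14)w − 2/7)(−14w^2 − 42w + 56) + (0)
Last nonzero remainder: −14w^2 − 42w + 56. Dividing through by −14 gives the monic gcd w^2 + 3w − 4.
Then lcm(f, g) = f·g / gcd(f, g); expanding and making the result monic gives the answer.

96 − 32w − 66w^2 − 5w^3 + 6w^4 + w^5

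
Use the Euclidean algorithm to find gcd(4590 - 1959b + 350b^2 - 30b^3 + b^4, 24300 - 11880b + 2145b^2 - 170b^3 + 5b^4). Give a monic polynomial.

90 - 19b + b^2

Repeated division with remainder:
  b^4 - 30b^3 + 350b^2 - 1959b + 4590 = (1/5)(5b^4 - 170b^3 + 2145b^2 - 11880b + 24300) + (4b^3 - 79b^2 + 417b - 270)
  5b^4 - 170b^3 + 2145b^2 - 11880b + 24300 = ((5/4)b - 285/16)(4b^3 - 79b^2 + 417b - 270) + ((3465/16)b^2 - (65835/16)b + 155925/8)
  4b^3 - 79b^2 + 417b - 270 = ((64/3465)b - 16/1155)((3465/16)b^2 - (65835/16)b + 155925/8) + (0)
Last nonzero remainder: (3465/16)b^2 - (65835/16)b + 155925/8. Dividing through by 3465/16 gives the monic gcd b^2 - 19b + 90.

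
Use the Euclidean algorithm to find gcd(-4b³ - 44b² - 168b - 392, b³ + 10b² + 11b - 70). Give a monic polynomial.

b + 7

By polynomial division,
  -4b³ - 44b² - 168b - 392 = (-4)(b³ + 10b² + 11b - 70) + (-4b² - 124b - 672)
  b³ + 10b² + 11b - 70 = (-(1/4)b + 21/4)(-4b² - 124b - 672) + (494b + 3458)
  -4b² - 124b - 672 = (-(2/247)b - 48/247)(494b + 3458) + (0)
Last nonzero remainder: 494b + 3458. Dividing through by 494 gives the monic gcd b + 7.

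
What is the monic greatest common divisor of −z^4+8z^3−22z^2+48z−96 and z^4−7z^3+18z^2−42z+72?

By polynomial division,
  −z^4+8z^3−22z^2+48z−96 = (−1)(z^4−7z^3+18z^2−42z+72) + (z^3−4z^2+6z−24)
  z^4−7z^3+18z^2−42z+72 = (z−3)(z^3−4z^2+6z−24) + (0)
The last nonzero remainder z^3−4z^2+6z−24 is already monic.

z^3−4z^2+6z−24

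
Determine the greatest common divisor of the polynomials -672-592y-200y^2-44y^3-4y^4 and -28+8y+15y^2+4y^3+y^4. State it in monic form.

Euclidean algorithm in ℚ[y]:
  -4y^4-44y^3-200y^2-592y-672 = (-4)(y^4+4y^3+15y^2+8y-28) + (-28y^3-140y^2-560y-784)
  y^4+4y^3+15y^2+8y-28 = (-(1/28)y+1/28)(-28y^3-140y^2-560y-784) + (0)
Last nonzero remainder: -28y^3-140y^2-560y-784. Dividing through by -28 gives the monic gcd y^3+5y^2+20y+28.

28+20y+5y^2+y^3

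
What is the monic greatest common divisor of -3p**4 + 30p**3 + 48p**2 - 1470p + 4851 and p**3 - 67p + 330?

p**2 - 10p + 33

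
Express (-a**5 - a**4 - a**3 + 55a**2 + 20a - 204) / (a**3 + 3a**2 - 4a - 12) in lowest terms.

(-a**3 - a**2 - 5a + 51)/(a + 3)

By polynomial division,
  -a**5 - a**4 - a**3 + 55a**2 + 20a - 204 = (-a**2 + 2a - 11)(a**3 + 3a**2 - 4a - 12) + (84a**2 - 336)
  a**3 + 3a**2 - 4a - 12 = ((1/84)a + 1/28)(84a**2 - 336) + (0)
Last nonzero remainder: 84a**2 - 336. Dividing through by 84 gives the monic gcd a**2 - 4.
Cancel a**2 - 4 from numerator and denominator to get the reduced form.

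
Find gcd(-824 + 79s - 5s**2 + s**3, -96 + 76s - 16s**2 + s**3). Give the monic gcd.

By polynomial division,
  s**3 - 5s**2 + 79s - 824 = (s**3 - 16s**2 + 76s - 96) + (11s**2 + 3s - 728)
  s**3 - 16s**2 + 76s - 96 = ((1/11)s - 179/121)(11s**2 + 3s - 728) + ((17741/121)s - 141928/121)
  11s**2 + 3s - 728 = ((1331/17741)s + 11011/17741)((17741/121)s - 141928/121) + (0)
Last nonzero remainder: (17741/121)s - 141928/121. Dividing through by 17741/121 gives the monic gcd s - 8.

-8 + s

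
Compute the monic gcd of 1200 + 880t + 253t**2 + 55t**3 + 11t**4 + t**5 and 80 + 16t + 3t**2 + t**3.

80 + 16t + 3t**2 + t**3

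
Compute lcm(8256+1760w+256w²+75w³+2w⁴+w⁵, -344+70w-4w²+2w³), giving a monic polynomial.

Repeated division with remainder:
  w⁵+2w⁴+75w³+256w²+1760w+8256 = ((1/2)w²+2w+24)(2w³-4w²+70w-344) + (384w²+768w+16512)
  2w³-4w²+70w-344 = ((1/192)w-1/48)(384w²+768w+16512) + (0)
Last nonzero remainder: 384w²+768w+16512. Dividing through by 384 gives the monic gcd w²+2w+43.
Then lcm(f, g) = f·g / gcd(f, g); expanding and making the result monic gives the answer.

-33024+1216w+736w²-44w³+67w⁴-2w⁵+w⁶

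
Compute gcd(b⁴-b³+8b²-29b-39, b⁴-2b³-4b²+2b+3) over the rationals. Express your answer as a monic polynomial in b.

By polynomial division,
  b⁴-b³+8b²-29b-39 = (b⁴-2b³-4b²+2b+3) + (b³+12b²-31b-42)
  b⁴-2b³-4b²+2b+3 = (b-14)(b³+12b²-31b-42) + (195b²-390b-585)
  b³+12b²-31b-42 = ((1/195)b+14/195)(195b²-390b-585) + (0)
Last nonzero remainder: 195b²-390b-585. Dividing through by 195 gives the monic gcd b²-2b-3.

b²-2b-3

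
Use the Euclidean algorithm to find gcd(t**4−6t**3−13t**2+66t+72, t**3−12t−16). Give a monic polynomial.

t−4

Repeated division with remainder:
  t**4−6t**3−13t**2+66t+72 = (t−6)(t**3−12t−16) + (−t**2+10t−24)
  t**3−12t−16 = (−t−10)(−t**2+10t−24) + (64t−256)
  −t**2+10t−24 = (−(1/64)t+3/32)(64t−256) + (0)
Last nonzero remainder: 64t−256. Dividing through by 64 gives the monic gcd t−4.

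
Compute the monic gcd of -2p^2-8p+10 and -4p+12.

1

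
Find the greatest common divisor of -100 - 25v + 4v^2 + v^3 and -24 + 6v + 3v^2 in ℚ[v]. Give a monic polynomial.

4 + v

By polynomial division,
  v^3 + 4v^2 - 25v - 100 = ((1/3)v + 2/3)(3v^2 + 6v - 24) + (-21v - 84)
  3v^2 + 6v - 24 = (-(1/7)v + 2/7)(-21v - 84) + (0)
Last nonzero remainder: -21v - 84. Dividing through by -21 gives the monic gcd v + 4.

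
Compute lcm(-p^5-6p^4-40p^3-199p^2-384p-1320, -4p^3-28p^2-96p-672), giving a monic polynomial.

p^6+13p^5+82p^4+479p^3+1777p^2+4008p+9240

Euclidean algorithm in ℚ[p]:
  -p^5-6p^4-40p^3-199p^2-384p-1320 = ((1/4)p^2-(1/4)p+23/4)(-4p^3-28p^2-96p-672) + (106p^2+2544)
  -4p^3-28p^2-96p-672 = (-(2/53)p-14/53)(106p^2+2544) + (0)
Last nonzero remainder: 106p^2+2544. Dividing through by 106 gives the monic gcd p^2+24.
Then lcm(f, g) = f·g / gcd(f, g); expanding and making the result monic gives the answer.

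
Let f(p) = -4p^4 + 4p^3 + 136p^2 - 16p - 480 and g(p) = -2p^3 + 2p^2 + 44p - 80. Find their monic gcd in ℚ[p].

Apply the Euclidean algorithm:
  -4p^4 + 4p^3 + 136p^2 - 16p - 480 = (2p)(-2p^3 + 2p^2 + 44p - 80) + (48p^2 + 144p - 480)
  -2p^3 + 2p^2 + 44p - 80 = (-(1/24)p + 1/6)(48p^2 + 144p - 480) + (0)
Last nonzero remainder: 48p^2 + 144p - 480. Dividing through by 48 gives the monic gcd p^2 + 3p - 10.

p^2 + 3p - 10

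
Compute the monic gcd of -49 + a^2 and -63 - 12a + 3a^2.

Repeated division with remainder:
  a^2 - 49 = (1/3)(3a^2 - 12a - 63) + (4a - 28)
  3a^2 - 12a - 63 = ((3/4)a + 9/4)(4a - 28) + (0)
Last nonzero remainder: 4a - 28. Dividing through by 4 gives the monic gcd a - 7.

-7 + a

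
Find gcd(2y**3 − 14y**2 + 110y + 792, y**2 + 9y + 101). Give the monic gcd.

1

Apply the Euclidean algorithm:
  2y**3 − 14y**2 + 110y + 792 = (2y − 32)(y**2 + 9y + 101) + (196y + 4024)
  y**2 + 9y + 101 = ((1/196)y − 565/9604)(196y + 4024) + (810891/2401)
  196y + 4024 = ((470596/810891)y + 9661624/810891)(810891/2401) + (0)
The last nonzero remainder is the constant 810891/2401, so the polynomials are coprime and gcd = 1.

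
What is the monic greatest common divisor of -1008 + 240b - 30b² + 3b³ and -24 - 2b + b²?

Euclidean algorithm in ℚ[b]:
  3b³ - 30b² + 240b - 1008 = (3b - 24)(b² - 2b - 24) + (264b - 1584)
  b² - 2b - 24 = ((1/264)b + 1/66)(264b - 1584) + (0)
Last nonzero remainder: 264b - 1584. Dividing through by 264 gives the monic gcd b - 6.

-6 + b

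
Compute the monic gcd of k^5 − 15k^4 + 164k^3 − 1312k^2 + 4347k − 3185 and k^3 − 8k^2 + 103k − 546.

k^2 − 2k + 91

By polynomial division,
  k^5 − 15k^4 + 164k^3 − 1312k^2 + 4347k − 3185 = (k^2 − 7k + 5)(k^3 − 8k^2 + 103k − 546) + (−5k^2 + 10k − 455)
  k^3 − 8k^2 + 103k − 546 = (−(1/5)k + 6/5)(−5k^2 + 10k − 455) + (0)
Last nonzero remainder: −5k^2 + 10k − 455. Dividing through by −5 gives the monic gcd k^2 − 2k + 91.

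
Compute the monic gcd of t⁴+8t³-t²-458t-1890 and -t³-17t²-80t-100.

Euclidean algorithm in ℚ[t]:
  t⁴+8t³-t²-458t-1890 = (-t+9)(-t³-17t²-80t-100) + (72t²+162t-990)
  -t³-17t²-80t-100 = (-(1/72)t-59/288)(72t²+162t-990) + (-(969/16)t-4845/16)
  72t²+162t-990 = (-(384/323)t+1056/323)(-(969/16)t-4845/16) + (0)
Last nonzero remainder: -(969/16)t-4845/16. Dividing through by -969/16 gives the monic gcd t+5.

t+5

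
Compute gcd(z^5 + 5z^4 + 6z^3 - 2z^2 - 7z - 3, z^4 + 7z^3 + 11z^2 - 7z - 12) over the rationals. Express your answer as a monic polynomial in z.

z^3 + 3z^2 - z - 3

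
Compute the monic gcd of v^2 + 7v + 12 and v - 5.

1

Repeated division with remainder:
  v^2 + 7v + 12 = (v + 12)(v - 5) + (72)
  v - 5 = ((1/72)v - 5/72)(72) + (0)
The last nonzero remainder is the constant 72, so the polynomials are coprime and gcd = 1.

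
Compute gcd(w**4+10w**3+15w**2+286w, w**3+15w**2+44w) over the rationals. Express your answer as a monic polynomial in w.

w**2+11w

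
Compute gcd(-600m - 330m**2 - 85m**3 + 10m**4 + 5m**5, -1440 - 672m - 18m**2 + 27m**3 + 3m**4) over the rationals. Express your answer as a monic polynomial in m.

Repeated division with remainder:
  5m**5 + 10m**4 - 85m**3 - 330m**2 - 600m = ((5/3)m - 35/3)(3m**4 + 27m**3 - 18m**2 - 672m - 1440) + (260m**3 + 580m**2 - 6040m - 16800)
  3m**4 + 27m**3 - 18m**2 - 672m - 1440 = ((3/260)m + 66/845)(260m**3 + 580m**2 - 6040m - 16800) + ((1080/169)m**2 - (1080/169)m - 21600/169)
  260m**3 + 580m**2 - 6040m - 16800 = ((2197/54)m + 1183/9)((1080/169)m**2 - (1080/169)m - 21600/169) + (0)
Last nonzero remainder: (1080/169)m**2 - (1080/169)m - 21600/169. Dividing through by 1080/169 gives the monic gcd m**2 - m - 20.

-20 - m + m**2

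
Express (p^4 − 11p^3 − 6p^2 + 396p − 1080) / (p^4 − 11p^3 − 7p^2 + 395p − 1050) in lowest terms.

(p^2 − 12p + 36)/(p^2 − 12p + 35)

By polynomial division,
  p^4 − 11p^3 − 6p^2 + 396p − 1080 = (p^4 − 11p^3 − 7p^2 + 395p − 1050) + (p^2 + p − 30)
  p^4 − 11p^3 − 7p^2 + 395p − 1050 = (p^2 − 12p + 35)(p^2 + p − 30) + (0)
The last nonzero remainder p^2 + p − 30 is already monic.
Cancel p^2 + p − 30 from numerator and denominator to get the reduced form.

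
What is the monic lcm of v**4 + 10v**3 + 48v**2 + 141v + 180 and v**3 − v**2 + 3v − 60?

Euclidean algorithm in ℚ[v]:
  v**4 + 10v**3 + 48v**2 + 141v + 180 = (v + 11)(v**3 − v**2 + 3v − 60) + (56v**2 + 168v + 840)
  v**3 − v**2 + 3v − 60 = ((1/56)v − 1/14)(56v**2 + 168v + 840) + (0)
Last nonzero remainder: 56v**2 + 168v + 840. Dividing through by 56 gives the monic gcd v**2 + 3v + 15.
Then lcm(f, g) = f·g / gcd(f, g); expanding and making the result monic gives the answer.

v**5 + 6v**4 + 8v**3 − 51v**2 − 384v − 720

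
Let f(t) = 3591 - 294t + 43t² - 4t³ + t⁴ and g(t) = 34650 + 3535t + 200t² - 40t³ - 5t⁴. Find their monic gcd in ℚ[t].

63 + 7t + t²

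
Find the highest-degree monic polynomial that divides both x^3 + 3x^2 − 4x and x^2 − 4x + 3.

Apply the Euclidean algorithm:
  x^3 + 3x^2 − 4x = (x + 7)(x^2 − 4x + 3) + (21x − 21)
  x^2 − 4x + 3 = ((1/21)x − 1/7)(21x − 21) + (0)
Last nonzero remainder: 21x − 21. Dividing through by 21 gives the monic gcd x − 1.

x − 1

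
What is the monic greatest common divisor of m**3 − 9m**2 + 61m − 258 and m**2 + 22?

1

By polynomial division,
  m**3 − 9m**2 + 61m − 258 = (m − 9)(m**2 + 22) + (39m − 60)
  m**2 + 22 = ((1/39)m + 20/507)(39m − 60) + (4118/169)
  39m − 60 = ((6591/4118)m − 5070/2059)(4118/169) + (0)
The last nonzero remainder is the constant 4118/169, so the polynomials are coprime and gcd = 1.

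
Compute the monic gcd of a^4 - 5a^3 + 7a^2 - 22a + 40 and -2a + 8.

a - 4

Repeated division with remainder:
  a^4 - 5a^3 + 7a^2 - 22a + 40 = (-(1/2)a^3 + (1/2)a^2 - (3/2)a + 5)(-2a + 8) + (0)
Last nonzero remainder: -2a + 8. Dividing through by -2 gives the monic gcd a - 4.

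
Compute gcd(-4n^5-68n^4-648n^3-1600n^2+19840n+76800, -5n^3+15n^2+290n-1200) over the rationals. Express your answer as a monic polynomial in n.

n^2+3n-40

By polynomial division,
  -4n^5-68n^4-648n^3-1600n^2+19840n+76800 = ((4/5)n^2+16n+224)(-5n^3+15n^2+290n-1200) + (-8640n^2-25920n+345600)
  -5n^3+15n^2+290n-1200 = ((1/1728)n-1/288)(-8640n^2-25920n+345600) + (0)
Last nonzero remainder: -8640n^2-25920n+345600. Dividing through by -8640 gives the monic gcd n^2+3n-40.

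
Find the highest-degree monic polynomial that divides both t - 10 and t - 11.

1

Apply the Euclidean algorithm:
  t - 10 = (t - 11) + (1)
  t - 11 = (t - 11)(1) + (0)
The last nonzero remainder is the constant 1, so the polynomials are coprime and gcd = 1.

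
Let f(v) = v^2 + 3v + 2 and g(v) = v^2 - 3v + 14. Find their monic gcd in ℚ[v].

1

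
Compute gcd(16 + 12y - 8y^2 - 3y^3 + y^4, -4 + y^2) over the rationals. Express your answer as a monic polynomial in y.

Repeated division with remainder:
  y^4 - 3y^3 - 8y^2 + 12y + 16 = (y^2 - 3y - 4)(y^2 - 4) + (0)
The last nonzero remainder y^2 - 4 is already monic.

-4 + y^2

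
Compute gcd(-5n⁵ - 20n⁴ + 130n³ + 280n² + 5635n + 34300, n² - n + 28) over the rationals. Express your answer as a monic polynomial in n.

n² - n + 28

By polynomial division,
  -5n⁵ - 20n⁴ + 130n³ + 280n² + 5635n + 34300 = (-5n³ - 25n² + 245n + 1225)(n² - n + 28) + (0)
The last nonzero remainder n² - n + 28 is already monic.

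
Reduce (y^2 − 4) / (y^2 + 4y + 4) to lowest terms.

Apply the Euclidean algorithm:
  y^2 − 4 = (y^2 + 4y + 4) + (−4y − 8)
  y^2 + 4y + 4 = (−(1/4)y − 1/2)(−4y − 8) + (0)
Last nonzero remainder: −4y − 8. Dividing through by −4 gives the monic gcd y + 2.
Cancel y + 2 from numerator and denominator to get the reduced form.

(y − 2)/(y + 2)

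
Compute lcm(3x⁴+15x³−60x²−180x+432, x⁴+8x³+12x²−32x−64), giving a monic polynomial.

Euclidean algorithm in ℚ[x]:
  3x⁴+15x³−60x²−180x+432 = (3)(x⁴+8x³+12x²−32x−64) + (−9x³−96x²−84x+624)
  x⁴+8x³+12x²−32x−64 = (−(1/9)x+8/27)(−9x³−96x²−84x+624) + ((280/9)x²+(560/9)x−2240/9)
  −9x³−96x²−84x+624 = (−(81/280)x−351/140)((280/9)x²+(560/9)x−2240/9) + (0)
Last nonzero remainder: (280/9)x²+(560/9)x−2240/9. Dividing through by 280/9 gives the monic gcd x²+2x−8.
Then lcm(f, g) = f·g / gcd(f, g); expanding and making the result monic gives the answer.

x⁶+11x⁵+18x⁴−140x³−376x²+384x+1152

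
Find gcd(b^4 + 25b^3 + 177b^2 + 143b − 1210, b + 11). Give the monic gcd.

b + 11

Repeated division with remainder:
  b^4 + 25b^3 + 177b^2 + 143b − 1210 = (b^3 + 14b^2 + 23b − 110)(b + 11) + (0)
The last nonzero remainder b + 11 is already monic.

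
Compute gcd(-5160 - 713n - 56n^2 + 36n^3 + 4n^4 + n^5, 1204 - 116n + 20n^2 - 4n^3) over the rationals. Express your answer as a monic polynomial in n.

43 + 2n + n^2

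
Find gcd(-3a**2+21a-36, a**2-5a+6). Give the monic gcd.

a-3

Euclidean algorithm in ℚ[a]:
  -3a**2+21a-36 = (-3)(a**2-5a+6) + (6a-18)
  a**2-5a+6 = ((1/6)a-1/3)(6a-18) + (0)
Last nonzero remainder: 6a-18. Dividing through by 6 gives the monic gcd a-3.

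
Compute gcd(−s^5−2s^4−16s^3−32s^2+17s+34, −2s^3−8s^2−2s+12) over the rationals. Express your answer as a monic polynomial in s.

s^2+s−2

Euclidean algorithm in ℚ[s]:
  −s^5−2s^4−16s^3−32s^2+17s+34 = ((1/2)s^2−s+23/2)(−2s^3−8s^2−2s+12) + (52s^2+52s−104)
  −2s^3−8s^2−2s+12 = (−(1/26)s−3/26)(52s^2+52s−104) + (0)
Last nonzero remainder: 52s^2+52s−104. Dividing through by 52 gives the monic gcd s^2+s−2.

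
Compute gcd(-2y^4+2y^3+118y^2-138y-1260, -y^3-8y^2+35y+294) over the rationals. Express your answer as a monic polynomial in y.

y^2+y-42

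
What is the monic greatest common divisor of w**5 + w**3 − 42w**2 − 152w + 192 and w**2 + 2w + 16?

w**2 + 2w + 16

Apply the Euclidean algorithm:
  w**5 + w**3 − 42w**2 − 152w + 192 = (w**3 − 2w**2 − 11w + 12)(w**2 + 2w + 16) + (0)
The last nonzero remainder w**2 + 2w + 16 is already monic.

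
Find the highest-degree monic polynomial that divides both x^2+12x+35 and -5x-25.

x+5

Euclidean algorithm in ℚ[x]:
  x^2+12x+35 = (-(1/5)x-7/5)(-5x-25) + (0)
Last nonzero remainder: -5x-25. Dividing through by -5 gives the monic gcd x+5.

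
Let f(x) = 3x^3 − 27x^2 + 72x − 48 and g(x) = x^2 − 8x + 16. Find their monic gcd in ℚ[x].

x^2 − 8x + 16

Repeated division with remainder:
  3x^3 − 27x^2 + 72x − 48 = (3x − 3)(x^2 − 8x + 16) + (0)
The last nonzero remainder x^2 − 8x + 16 is already monic.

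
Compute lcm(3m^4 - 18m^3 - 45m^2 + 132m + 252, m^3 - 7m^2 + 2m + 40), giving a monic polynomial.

m^6 - 15m^5 + 59m^4 + 59m^3 - 612m^2 + 124m + 1680

By polynomial division,
  3m^4 - 18m^3 - 45m^2 + 132m + 252 = (3m + 3)(m^3 - 7m^2 + 2m + 40) + (-30m^2 + 6m + 132)
  m^3 - 7m^2 + 2m + 40 = (-(1/30)m + 17/75)(-30m^2 + 6m + 132) + ((126/25)m + 252/25)
  -30m^2 + 6m + 132 = (-(125/21)m + 275/21)((126/25)m + 252/25) + (0)
Last nonzero remainder: (126/25)m + 252/25. Dividing through by 126/25 gives the monic gcd m + 2.
Then lcm(f, g) = f·g / gcd(f, g); expanding and making the result monic gives the answer.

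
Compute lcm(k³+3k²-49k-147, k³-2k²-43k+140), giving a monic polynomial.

Repeated division with remainder:
  k³+3k²-49k-147 = (k³-2k²-43k+140) + (5k²-6k-287)
  k³-2k²-43k+140 = ((1/5)k-4/25)(5k²-6k-287) + ((336/25)k+2352/25)
  5k²-6k-287 = ((125/336)k-1025/336)((336/25)k+2352/25) + (0)
Last nonzero remainder: (336/25)k+2352/25. Dividing through by 336/25 gives the monic gcd k+7.
Then lcm(f, g) = f·g / gcd(f, g); expanding and making the result monic gives the answer.

k⁵-6k⁴-56k³+354k²+343k-2940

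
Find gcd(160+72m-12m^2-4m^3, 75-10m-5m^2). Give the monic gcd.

5+m

Apply the Euclidean algorithm:
  -4m^3-12m^2+72m+160 = ((4/5)m+4/5)(-5m^2-10m+75) + (20m+100)
  -5m^2-10m+75 = (-(1/4)m+3/4)(20m+100) + (0)
Last nonzero remainder: 20m+100. Dividing through by 20 gives the monic gcd m+5.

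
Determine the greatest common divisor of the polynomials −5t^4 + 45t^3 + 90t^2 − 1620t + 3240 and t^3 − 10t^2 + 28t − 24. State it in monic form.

t − 6

Apply the Euclidean algorithm:
  −5t^4 + 45t^3 + 90t^2 − 1620t + 3240 = (−5t − 5)(t^3 − 10t^2 + 28t − 24) + (180t^2 − 1600t + 3120)
  t^3 − 10t^2 + 28t − 24 = ((1/180)t − 1/162)(180t^2 − 1600t + 3120) + ((64/81)t − 128/27)
  180t^2 − 1600t + 3120 = ((3645/16)t − 5265/8)((64/81)t − 128/27) + (0)
Last nonzero remainder: (64/81)t − 128/27. Dividing through by 64/81 gives the monic gcd t − 6.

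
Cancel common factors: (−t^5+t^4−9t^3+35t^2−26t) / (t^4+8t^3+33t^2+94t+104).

By polynomial division,
  −t^5+t^4−9t^3+35t^2−26t = (−t+9)(t^4+8t^3+33t^2+94t+104) + (−48t^3−168t^2−768t−936)
  t^4+8t^3+33t^2+94t+104 = (−(1/48)t−3/32)(−48t^3−168t^2−768t−936) + ((5/4)t^2+(5/2)t+65/4)
  −48t^3−168t^2−768t−936 = (−(192/5)t−288/5)((5/4)t^2+(5/2)t+65/4) + (0)
Last nonzero remainder: (5/4)t^2+(5/2)t+65/4. Dividing through by 5/4 gives the monic gcd t^2+2t+13.
Cancel t^2+2t+13 from numerator and denominator to get the reduced form.

(−t^3+3t^2−2t)/(t^2+6t+8)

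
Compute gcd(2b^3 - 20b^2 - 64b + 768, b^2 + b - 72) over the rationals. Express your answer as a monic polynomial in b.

b - 8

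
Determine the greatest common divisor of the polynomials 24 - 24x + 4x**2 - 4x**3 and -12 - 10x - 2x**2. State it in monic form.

Repeated division with remainder:
  -4x**3 + 4x**2 - 24x + 24 = (2x - 12)(-2x**2 - 10x - 12) + (-120x - 120)
  -2x**2 - 10x - 12 = ((1/60)x + 1/15)(-120x - 120) + (-4)
  -120x - 120 = (30x + 30)(-4) + (0)
The last nonzero remainder is the constant -4, so the polynomials are coprime and gcd = 1.

1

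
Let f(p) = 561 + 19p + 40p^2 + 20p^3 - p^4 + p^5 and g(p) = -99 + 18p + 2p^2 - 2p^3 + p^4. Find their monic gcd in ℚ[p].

Apply the Euclidean algorithm:
  p^5 - p^4 + 20p^3 + 40p^2 + 19p + 561 = (p + 1)(p^4 - 2p^3 + 2p^2 + 18p - 99) + (20p^3 + 20p^2 + 100p + 660)
  p^4 - 2p^3 + 2p^2 + 18p - 99 = ((1/20)p - 3/20)(20p^3 + 20p^2 + 100p + 660) + (0)
Last nonzero remainder: 20p^3 + 20p^2 + 100p + 660. Dividing through by 20 gives the monic gcd p^3 + p^2 + 5p + 33.

33 + 5p + p^2 + p^3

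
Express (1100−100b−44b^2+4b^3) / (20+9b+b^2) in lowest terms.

(220−64b+4b^2)/(4+b)

Apply the Euclidean algorithm:
  4b^3−44b^2−100b+1100 = (4b−80)(b^2+9b+20) + (540b+2700)
  b^2+9b+20 = ((1/540)b+1/135)(540b+2700) + (0)
Last nonzero remainder: 540b+2700. Dividing through by 540 gives the monic gcd b+5.
Cancel b+5 from numerator and denominator to get the reduced form.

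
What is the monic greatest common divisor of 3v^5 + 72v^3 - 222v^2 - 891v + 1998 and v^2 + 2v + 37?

v^2 + 2v + 37

Repeated division with remainder:
  3v^5 + 72v^3 - 222v^2 - 891v + 1998 = (3v^3 - 6v^2 - 27v + 54)(v^2 + 2v + 37) + (0)
The last nonzero remainder v^2 + 2v + 37 is already monic.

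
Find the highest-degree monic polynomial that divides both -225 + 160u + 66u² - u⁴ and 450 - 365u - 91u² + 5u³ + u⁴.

Apply the Euclidean algorithm:
  -u⁴ + 66u² + 160u - 225 = (-1)(u⁴ + 5u³ - 91u² - 365u + 450) + (5u³ - 25u² - 205u + 225)
  u⁴ + 5u³ - 91u² - 365u + 450 = ((1/5)u + 2)(5u³ - 25u² - 205u + 225) + (0)
Last nonzero remainder: 5u³ - 25u² - 205u + 225. Dividing through by 5 gives the monic gcd u³ - 5u² - 41u + 45.

45 - 41u - 5u² + u³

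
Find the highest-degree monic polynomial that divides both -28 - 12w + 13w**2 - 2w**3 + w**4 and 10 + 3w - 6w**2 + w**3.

Euclidean algorithm in ℚ[w]:
  w**4 - 2w**3 + 13w**2 - 12w - 28 = (w + 4)(w**3 - 6w**2 + 3w + 10) + (34w**2 - 34w - 68)
  w**3 - 6w**2 + 3w + 10 = ((1/34)w - 5/34)(34w**2 - 34w - 68) + (0)
Last nonzero remainder: 34w**2 - 34w - 68. Dividing through by 34 gives the monic gcd w**2 - w - 2.

-2 - w + w**2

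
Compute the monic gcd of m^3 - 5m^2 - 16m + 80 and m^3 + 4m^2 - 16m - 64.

Euclidean algorithm in ℚ[m]:
  m^3 - 5m^2 - 16m + 80 = (m^3 + 4m^2 - 16m - 64) + (-9m^2 + 144)
  m^3 + 4m^2 - 16m - 64 = (-(1/9)m - 4/9)(-9m^2 + 144) + (0)
Last nonzero remainder: -9m^2 + 144. Dividing through by -9 gives the monic gcd m^2 - 16.

m^2 - 16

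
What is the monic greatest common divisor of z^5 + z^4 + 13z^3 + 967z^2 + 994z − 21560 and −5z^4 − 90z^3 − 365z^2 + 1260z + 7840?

z^3 + 10z^2 − 7z − 196

By polynomial division,
  z^5 + z^4 + 13z^3 + 967z^2 + 994z − 21560 = (−(1/5)z + 17/5)(−5z^4 − 90z^3 − 365z^2 + 1260z + 7840) + (246z^3 + 2460z^2 − 1722z − 48216)
  −5z^4 − 90z^3 − 365z^2 + 1260z + 7840 = (−(5/246)z − 20/123)(246z^3 + 2460z^2 − 1722z − 48216) + (0)
Last nonzero remainder: 246z^3 + 2460z^2 − 1722z − 48216. Dividing through by 246 gives the monic gcd z^3 + 10z^2 − 7z − 196.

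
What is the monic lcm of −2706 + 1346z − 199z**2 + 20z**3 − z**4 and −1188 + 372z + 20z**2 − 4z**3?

24354 − 9408z + 445z**2 + 19z**3 − 11z**4 + z**5

Euclidean algorithm in ℚ[z]:
  −z**4 + 20z**3 − 199z**2 + 1346z − 2706 = ((1/4)z − 15/4)(−4z**3 + 20z**2 + 372z − 1188) + (−217z**2 + 3038z − 7161)
  −4z**3 + 20z**2 + 372z − 1188 = ((4/217)z + 36/217)(−217z**2 + 3038z − 7161) + (0)
Last nonzero remainder: −217z**2 + 3038z − 7161. Dividing through by −217 gives the monic gcd z**2 − 14z + 33.
Then lcm(f, g) = f·g / gcd(f, g); expanding and making the result monic gives the answer.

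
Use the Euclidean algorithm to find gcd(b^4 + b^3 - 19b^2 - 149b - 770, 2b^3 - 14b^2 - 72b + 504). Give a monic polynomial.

By polynomial division,
  b^4 + b^3 - 19b^2 - 149b - 770 = ((1/2)b + 4)(2b^3 - 14b^2 - 72b + 504) + (73b^2 - 113b - 2786)
  2b^3 - 14b^2 - 72b + 504 = ((2/73)b - 796/5329)(73b^2 - 113b - 2786) + (-(66880/5329)b + 468160/5329)
  73b^2 - 113b - 2786 = (-(389017/66880)b - 1060471/33440)(-(66880/5329)b + 468160/5329) + (0)
Last nonzero remainder: -(66880/5329)b + 468160/5329. Dividing through by -66880/5329 gives the monic gcd b - 7.

b - 7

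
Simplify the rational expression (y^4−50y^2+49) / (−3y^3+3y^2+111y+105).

(−y^2−6y+7)/(3y+15)

By polynomial division,
  y^4−50y^2+49 = (−(1/3)y−1/3)(−3y^3+3y^2+111y+105) + (−12y^2+72y+84)
  −3y^3+3y^2+111y+105 = ((1/4)y+5/4)(−12y^2+72y+84) + (0)
Last nonzero remainder: −12y^2+72y+84. Dividing through by −12 gives the monic gcd y^2−6y−7.
Cancel y^2−6y−7 from numerator and denominator to get the reduced form.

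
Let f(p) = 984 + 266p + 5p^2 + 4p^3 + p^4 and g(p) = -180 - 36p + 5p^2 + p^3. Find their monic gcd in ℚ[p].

6 + p

Euclidean algorithm in ℚ[p]:
  p^4 + 4p^3 + 5p^2 + 266p + 984 = (p - 1)(p^3 + 5p^2 - 36p - 180) + (46p^2 + 410p + 804)
  p^3 + 5p^2 - 36p - 180 = ((1/46)p - 45/529)(46p^2 + 410p + 804) + (-(9840/529)p - 59040/529)
  46p^2 + 410p + 804 = (-(12167/4920)p - 35443/4920)(-(9840/529)p - 59040/529) + (0)
Last nonzero remainder: -(9840/529)p - 59040/529. Dividing through by -9840/529 gives the monic gcd p + 6.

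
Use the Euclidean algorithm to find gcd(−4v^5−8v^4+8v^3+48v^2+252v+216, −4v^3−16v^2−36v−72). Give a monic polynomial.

Apply the Euclidean algorithm:
  −4v^5−8v^4+8v^3+48v^2+252v+216 = (v^2−2v−3)(−4v^3−16v^2−36v−72) + (0)
Last nonzero remainder: −4v^3−16v^2−36v−72. Dividing through by −4 gives the monic gcd v^3+4v^2+9v+18.

v^3+4v^2+9v+18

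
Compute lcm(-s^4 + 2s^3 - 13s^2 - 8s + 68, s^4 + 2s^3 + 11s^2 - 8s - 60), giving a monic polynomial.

By polynomial division,
  -s^4 + 2s^3 - 13s^2 - 8s + 68 = (-1)(s^4 + 2s^3 + 11s^2 - 8s - 60) + (4s^3 - 2s^2 - 16s + 8)
  s^4 + 2s^3 + 11s^2 - 8s - 60 = ((1/4)s + 5/8)(4s^3 - 2s^2 - 16s + 8) + ((65/4)s^2 - 65)
  4s^3 - 2s^2 - 16s + 8 = ((16/65)s - 8/65)((65/4)s^2 - 65) + (0)
Last nonzero remainder: (65/4)s^2 - 65. Dividing through by 65/4 gives the monic gcd s^2 - 4.
Then lcm(f, g) = f·g / gcd(f, g); expanding and making the result monic gives the answer.

s^6 + 24s^4 + 4s^3 + 143s^2 - 16s - 1020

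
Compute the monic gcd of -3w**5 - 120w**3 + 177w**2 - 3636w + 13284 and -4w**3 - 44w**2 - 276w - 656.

w**2 + 7w + 41

Euclidean algorithm in ℚ[w]:
  -3w**5 - 120w**3 + 177w**2 - 3636w + 13284 = ((3/4)w**2 - (33/4)w + 69)(-4w**3 - 44w**2 - 276w - 656) + (1428w**2 + 9996w + 58548)
  -4w**3 - 44w**2 - 276w - 656 = (-(1/357)w - 4/357)(1428w**2 + 9996w + 58548) + (0)
Last nonzero remainder: 1428w**2 + 9996w + 58548. Dividing through by 1428 gives the monic gcd w**2 + 7w + 41.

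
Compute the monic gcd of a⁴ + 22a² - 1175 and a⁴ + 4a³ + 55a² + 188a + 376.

a² + 47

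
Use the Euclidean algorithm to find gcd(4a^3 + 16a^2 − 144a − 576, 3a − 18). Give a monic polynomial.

Apply the Euclidean algorithm:
  4a^3 + 16a^2 − 144a − 576 = ((4/3)a^2 + (40/3)a + 32)(3a − 18) + (0)
Last nonzero remainder: 3a − 18. Dividing through by 3 gives the monic gcd a − 6.

a − 6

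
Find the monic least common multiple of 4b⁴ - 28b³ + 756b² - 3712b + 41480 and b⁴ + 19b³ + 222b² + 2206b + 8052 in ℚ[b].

b⁶ + 10b⁵ + 136b⁴ + 1823b³ + 7068b² + 115042b + 684420

Euclidean algorithm in ℚ[b]:
  4b⁴ - 28b³ + 756b² - 3712b + 41480 = (4)(b⁴ + 19b³ + 222b² + 2206b + 8052) + (-104b³ - 132b² - 12536b + 9272)
  b⁴ + 19b³ + 222b² + 2206b + 8052 = (-(1/104)b - 461/2704)(-104b³ - 132b² - 12536b + 9272) + ((53375/676)b² + (53375/338)b + 3255875/338)
  -104b³ - 132b² - 12536b + 9272 = (-(70304/53375)b + 51376/53375)((53375/676)b² + (53375/338)b + 3255875/338) + (0)
Last nonzero remainder: (53375/676)b² + (53375/338)b + 3255875/338. Dividing through by 53375/676 gives the monic gcd b² + 2b + 122.
Then lcm(f, g) = f·g / gcd(f, g); expanding and making the result monic gives the answer.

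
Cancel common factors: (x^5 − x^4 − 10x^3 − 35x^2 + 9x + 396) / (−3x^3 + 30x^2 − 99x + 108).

(−x^3 − 6x^2 − 20x − 33)/(3x − 9)

Repeated division with remainder:
  x^5 − x^4 − 10x^3 − 35x^2 + 9x + 396 = (−(1/3)x^2 − 3x − 47/3)(−3x^3 + 30x^2 − 99x + 108) + (174x^2 − 1218x + 2088)
  −3x^3 + 30x^2 − 99x + 108 = (−(1/58)x + 3/58)(174x^2 − 1218x + 2088) + (0)
Last nonzero remainder: 174x^2 − 1218x + 2088. Dividing through by 174 gives the monic gcd x^2 − 7x + 12.
Cancel x^2 − 7x + 12 from numerator and denominator to get the reduced form.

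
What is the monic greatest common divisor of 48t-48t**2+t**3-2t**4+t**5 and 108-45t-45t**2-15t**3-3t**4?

-12+9t+2t**2+t**3

Repeated division with remainder:
  t**5-2t**4+t**3-48t**2+48t = (-(1/3)t+7/3)(-3t**4-15t**3-45t**2-45t+108) + (21t**3+42t**2+189t-252)
  -3t**4-15t**3-45t**2-45t+108 = (-(1/7)t-3/7)(21t**3+42t**2+189t-252) + (0)
Last nonzero remainder: 21t**3+42t**2+189t-252. Dividing through by 21 gives the monic gcd t**3+2t**2+9t-12.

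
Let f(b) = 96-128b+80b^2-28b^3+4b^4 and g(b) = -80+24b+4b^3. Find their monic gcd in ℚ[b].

-2+b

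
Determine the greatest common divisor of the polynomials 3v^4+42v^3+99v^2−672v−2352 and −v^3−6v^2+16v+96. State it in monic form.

Euclidean algorithm in ℚ[v]:
  3v^4+42v^3+99v^2−672v−2352 = (−3v−24)(−v^3−6v^2+16v+96) + (3v^2−48)
  −v^3−6v^2+16v+96 = (−(1/3)v−2)(3v^2−48) + (0)
Last nonzero remainder: 3v^2−48. Dividing through by 3 gives the monic gcd v^2−16.

v^2−16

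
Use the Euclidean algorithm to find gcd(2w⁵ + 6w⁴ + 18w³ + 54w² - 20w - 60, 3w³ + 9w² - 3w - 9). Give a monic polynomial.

By polynomial division,
  2w⁵ + 6w⁴ + 18w³ + 54w² - 20w - 60 = ((2/3)w² + 20/3)(3w³ + 9w² - 3w - 9) + (0)
Last nonzero remainder: 3w³ + 9w² - 3w - 9. Dividing through by 3 gives the monic gcd w³ + 3w² - w - 3.

w³ + 3w² - w - 3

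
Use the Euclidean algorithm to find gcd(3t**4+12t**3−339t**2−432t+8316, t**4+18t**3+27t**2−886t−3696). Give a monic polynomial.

Apply the Euclidean algorithm:
  3t**4+12t**3−339t**2−432t+8316 = (3)(t**4+18t**3+27t**2−886t−3696) + (−42t**3−420t**2+2226t+19404)
  t**4+18t**3+27t**2−886t−3696 = (−(1/42)t−4/21)(−42t**3−420t**2+2226t+19404) + (0)
Last nonzero remainder: −42t**3−420t**2+2226t+19404. Dividing through by −42 gives the monic gcd t**3+10t**2−53t−462.

t**3+10t**2−53t−462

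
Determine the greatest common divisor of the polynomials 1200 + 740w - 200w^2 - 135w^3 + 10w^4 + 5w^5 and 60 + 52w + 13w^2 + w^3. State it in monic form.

10 + 7w + w^2

Repeated division with remainder:
  5w^5 + 10w^4 - 135w^3 - 200w^2 + 740w + 1200 = (5w^2 - 55w + 320)(w^3 + 13w^2 + 52w + 60) + (-1800w^2 - 12600w - 18000)
  w^3 + 13w^2 + 52w + 60 = (-(1/1800)w - 1/300)(-1800w^2 - 12600w - 18000) + (0)
Last nonzero remainder: -1800w^2 - 12600w - 18000. Dividing through by -1800 gives the monic gcd w^2 + 7w + 10.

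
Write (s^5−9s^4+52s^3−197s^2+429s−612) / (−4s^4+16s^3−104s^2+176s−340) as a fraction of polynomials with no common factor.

(−s^3+7s^2−21s+36)/(4s^2−8s+20)

Apply the Euclidean algorithm:
  s^5−9s^4+52s^3−197s^2+429s−612 = (−(1/4)s+5/4)(−4s^4+16s^3−104s^2+176s−340) + (6s^3−23s^2+124s−187)
  −4s^4+16s^3−104s^2+176s−340 = (−(2/3)s+1/9)(6s^3−23s^2+124s−187) + (−(169/9)s^2+(338/9)s−2873/9)
  6s^3−23s^2+124s−187 = (−(54/169)s+99/169)(−(169/9)s^2+(338/9)s−2873/9) + (0)
Last nonzero remainder: −(169/9)s^2+(338/9)s−2873/9. Dividing through by −169/9 gives the monic gcd s^2−2s+17.
Cancel s^2−2s+17 from numerator and denominator to get the reduced form.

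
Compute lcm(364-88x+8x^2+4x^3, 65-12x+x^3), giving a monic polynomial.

Repeated division with remainder:
  4x^3+8x^2-88x+364 = (4)(x^3-12x+65) + (8x^2-40x+104)
  x^3-12x+65 = ((1/8)x+5/8)(8x^2-40x+104) + (0)
Last nonzero remainder: 8x^2-40x+104. Dividing through by 8 gives the monic gcd x^2-5x+13.
Then lcm(f, g) = f·g / gcd(f, g); expanding and making the result monic gives the answer.

455-19x-12x^2+7x^3+x^4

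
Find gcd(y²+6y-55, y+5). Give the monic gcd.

1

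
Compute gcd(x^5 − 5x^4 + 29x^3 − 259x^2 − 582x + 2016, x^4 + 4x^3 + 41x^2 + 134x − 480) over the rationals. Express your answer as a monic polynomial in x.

x^3 − x^2 + 46x − 96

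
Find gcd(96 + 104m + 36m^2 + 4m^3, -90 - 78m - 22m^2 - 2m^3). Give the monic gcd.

3 + m

Apply the Euclidean algorithm:
  4m^3 + 36m^2 + 104m + 96 = (-2)(-2m^3 - 22m^2 - 78m - 90) + (-8m^2 - 52m - 84)
  -2m^3 - 22m^2 - 78m - 90 = ((1/4)m + 9/8)(-8m^2 - 52m - 84) + ((3/2)m + 9/2)
  -8m^2 - 52m - 84 = (-(16/3)m - 56/3)((3/2)m + 9/2) + (0)
Last nonzero remainder: (3/2)m + 9/2. Dividing through by 3/2 gives the monic gcd m + 3.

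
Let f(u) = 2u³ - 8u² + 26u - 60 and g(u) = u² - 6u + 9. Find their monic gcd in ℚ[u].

u - 3

Repeated division with remainder:
  2u³ - 8u² + 26u - 60 = (2u + 4)(u² - 6u + 9) + (32u - 96)
  u² - 6u + 9 = ((1/32)u - 3/32)(32u - 96) + (0)
Last nonzero remainder: 32u - 96. Dividing through by 32 gives the monic gcd u - 3.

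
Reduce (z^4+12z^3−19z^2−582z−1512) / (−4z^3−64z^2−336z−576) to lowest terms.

Repeated division with remainder:
  z^4+12z^3−19z^2−582z−1512 = (−(1/4)z+1)(−4z^3−64z^2−336z−576) + (−39z^2−390z−936)
  −4z^3−64z^2−336z−576 = ((4/39)z+8/13)(−39z^2−390z−936) + (0)
Last nonzero remainder: −39z^2−390z−936. Dividing through by −39 gives the monic gcd z^2+10z+24.
Cancel z^2+10z+24 from numerator and denominator to get the reduced form.

(−z^2−2z+63)/(4z+24)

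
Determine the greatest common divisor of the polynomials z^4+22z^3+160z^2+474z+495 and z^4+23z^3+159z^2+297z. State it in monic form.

Repeated division with remainder:
  z^4+22z^3+160z^2+474z+495 = (z^4+23z^3+159z^2+297z) + (−z^3+z^2+177z+495)
  z^4+23z^3+159z^2+297z = (−z−24)(−z^3+z^2+177z+495) + (360z^2+5040z+11880)
  −z^3+z^2+177z+495 = (−(1/360)z+1/24)(360z^2+5040z+11880) + (0)
Last nonzero remainder: 360z^2+5040z+11880. Dividing through by 360 gives the monic gcd z^2+14z+33.

z^2+14z+33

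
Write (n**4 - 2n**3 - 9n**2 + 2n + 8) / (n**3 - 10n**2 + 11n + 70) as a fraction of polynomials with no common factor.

Repeated division with remainder:
  n**4 - 2n**3 - 9n**2 + 2n + 8 = (n + 8)(n**3 - 10n**2 + 11n + 70) + (60n**2 - 156n - 552)
  n**3 - 10n**2 + 11n + 70 = ((1/60)n - 37/300)(60n**2 - 156n - 552) + ((24/25)n + 48/25)
  60n**2 - 156n - 552 = ((125/2)n - 575/2)((24/25)n + 48/25) + (0)
Last nonzero remainder: (24/25)n + 48/25. Dividing through by 24/25 gives the monic gcd n + 2.
Cancel n + 2 from numerator and denominator to get the reduced form.

(n**3 - 4n**2 - n + 4)/(n**2 - 12n + 35)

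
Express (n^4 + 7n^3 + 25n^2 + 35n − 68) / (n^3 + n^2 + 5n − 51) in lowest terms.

(n^2 + 3n − 4)/(n − 3)

By polynomial division,
  n^4 + 7n^3 + 25n^2 + 35n − 68 = (n + 6)(n^3 + n^2 + 5n − 51) + (14n^2 + 56n + 238)
  n^3 + n^2 + 5n − 51 = ((1/14)n − 3/14)(14n^2 + 56n + 238) + (0)
Last nonzero remainder: 14n^2 + 56n + 238. Dividing through by 14 gives the monic gcd n^2 + 4n + 17.
Cancel n^2 + 4n + 17 from numerator and denominator to get the reduced form.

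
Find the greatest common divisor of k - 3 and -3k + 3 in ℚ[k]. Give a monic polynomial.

Apply the Euclidean algorithm:
  k - 3 = (-1/3)(-3k + 3) + (-2)
  -3k + 3 = ((3/2)k - 3/2)(-2) + (0)
The last nonzero remainder is the constant -2, so the polynomials are coprime and gcd = 1.

1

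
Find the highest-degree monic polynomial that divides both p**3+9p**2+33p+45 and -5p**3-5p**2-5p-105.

p+3

Apply the Euclidean algorithm:
  p**3+9p**2+33p+45 = (-1/5)(-5p**3-5p**2-5p-105) + (8p**2+32p+24)
  -5p**3-5p**2-5p-105 = (-(5/8)p+15/8)(8p**2+32p+24) + (-50p-150)
  8p**2+32p+24 = (-(4/25)p-4/25)(-50p-150) + (0)
Last nonzero remainder: -50p-150. Dividing through by -50 gives the monic gcd p+3.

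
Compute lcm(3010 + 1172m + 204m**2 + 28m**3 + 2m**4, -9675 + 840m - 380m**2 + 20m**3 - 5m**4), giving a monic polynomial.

67725 + 17340m + 2579m**2 + 604m**3 + 63m**4 + 8m**5 + m**6

By polynomial division,
  2m**4 + 28m**3 + 204m**2 + 1172m + 3010 = (-2/5)(-5m**4 + 20m**3 - 380m**2 + 840m - 9675) + (36m**3 + 52m**2 + 1508m - 860)
  -5m**4 + 20m**3 - 380m**2 + 840m - 9675 = (-(5/36)m + 245/324)(36m**3 + 52m**2 + 1508m - 860) + (-(17000/81)m**2 - (34000/81)m - 731000/81)
  36m**3 + 52m**2 + 1508m - 860 = (-(729/4250)m + 81/850)(-(17000/81)m**2 - (34000/81)m - 731000/81) + (0)
Last nonzero remainder: -(17000/81)m**2 - (34000/81)m - 731000/81. Dividing through by -17000/81 gives the monic gcd m**2 + 2m + 43.
Then lcm(f, g) = f·g / gcd(f, g); expanding and making the result monic gives the answer.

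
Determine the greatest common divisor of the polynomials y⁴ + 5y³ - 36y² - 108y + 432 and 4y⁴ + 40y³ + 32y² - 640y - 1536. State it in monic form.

y² + 2y - 24

Euclidean algorithm in ℚ[y]:
  y⁴ + 5y³ - 36y² - 108y + 432 = (1/4)(4y⁴ + 40y³ + 32y² - 640y - 1536) + (-5y³ - 44y² + 52y + 816)
  4y⁴ + 40y³ + 32y² - 640y - 1536 = (-(4/5)y - 24/25)(-5y³ - 44y² + 52y + 816) + ((784/25)y² + (1568/25)y - 18816/25)
  -5y³ - 44y² + 52y + 816 = (-(125/784)y - 425/392)((784/25)y² + (1568/25)y - 18816/25) + (0)
Last nonzero remainder: (784/25)y² + (1568/25)y - 18816/25. Dividing through by 784/25 gives the monic gcd y² + 2y - 24.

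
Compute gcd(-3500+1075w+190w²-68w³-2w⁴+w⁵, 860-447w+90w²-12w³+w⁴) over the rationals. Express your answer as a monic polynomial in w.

20-9w+w²

Repeated division with remainder:
  w⁵-2w⁴-68w³+190w²+1075w-3500 = (w+10)(w⁴-12w³+90w²-447w+860) + (-38w³-263w²+4685w-12100)
  w⁴-12w³+90w²-447w+860 = (-(1/38)w+719/1444)(-38w³-263w²+4685w-12100) + ((497087/1444)w²-(4473783/1444)w+2485435/361)
  -38w³-263w²+4685w-12100 = (-(54872/497087)w-873620/497087)((497087/1444)w²-(4473783/1444)w+2485435/361) + (0)
Last nonzero remainder: (497087/1444)w²-(4473783/1444)w+2485435/361. Dividing through by 497087/1444 gives the monic gcd w²-9w+20.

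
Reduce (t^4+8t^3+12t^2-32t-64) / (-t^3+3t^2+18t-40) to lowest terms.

(-t^2-6t-8)/(t-5)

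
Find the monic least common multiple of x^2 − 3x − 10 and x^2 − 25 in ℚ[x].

Euclidean algorithm in ℚ[x]:
  x^2 − 3x − 10 = (x^2 − 25) + (−3x + 15)
  x^2 − 25 = (−(1/3)x − 5/3)(−3x + 15) + (0)
Last nonzero remainder: −3x + 15. Dividing through by −3 gives the monic gcd x − 5.
Then lcm(f, g) = f·g / gcd(f, g); expanding and making the result monic gives the answer.

x^3 + 2x^2 − 25x − 50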